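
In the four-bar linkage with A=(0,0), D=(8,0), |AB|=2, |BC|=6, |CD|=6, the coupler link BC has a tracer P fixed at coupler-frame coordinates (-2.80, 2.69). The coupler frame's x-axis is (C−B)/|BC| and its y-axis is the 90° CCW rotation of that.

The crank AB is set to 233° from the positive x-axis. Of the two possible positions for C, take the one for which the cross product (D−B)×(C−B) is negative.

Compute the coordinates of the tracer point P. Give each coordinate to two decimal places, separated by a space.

-2.35 2.11

A=(0,0), D=(8.00,0)
B = A + 2.00·(cos233°, sin233°) = (-1.2036, -1.5973)
|BD| = 9.3412
circle(B,6.00) ∩ circle(D,6.00): a=4.6706, h=3.7664
  candidates: C₊=(2.7542,2.9123) cross=35.182; C₋=(4.0422,-4.5095) cross=-35.182
  mode - wants cross < 0 → take C=(4.0422,-4.5095) (cross=-35.182)
ex = (C−B)/|BC| = (0.8743,-0.4854); ey = (0.4854,0.8743)
P = B + -2.80·ex + 2.69·ey = (-2.3460,2.1137)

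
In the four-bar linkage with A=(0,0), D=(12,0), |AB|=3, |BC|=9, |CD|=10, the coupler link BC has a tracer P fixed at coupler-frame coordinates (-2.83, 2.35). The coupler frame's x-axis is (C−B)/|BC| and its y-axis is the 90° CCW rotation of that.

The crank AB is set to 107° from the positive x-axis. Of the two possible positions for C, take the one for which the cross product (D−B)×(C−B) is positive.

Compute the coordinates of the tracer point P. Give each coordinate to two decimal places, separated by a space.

-4.55 3.06

A=(0,0), D=(12.00,0)
B = A + 3.00·(cos107°, sin107°) = (-0.8771, 2.8689)
|BD| = 13.1928
circle(B,9.00) ∩ circle(D,10.00): a=5.8763, h=6.8168
  candidates: C₊=(6.3410,8.2447) cross=89.933; C₋=(3.3762,-5.0626) cross=-89.933
  mode + wants cross > 0 → take C=(6.3410,8.2447) (cross=89.933)
ex = (C−B)/|BC| = (0.8020,0.5973); ey = (-0.5973,0.8020)
P = B + -2.83·ex + 2.35·ey = (-4.5505,3.0632)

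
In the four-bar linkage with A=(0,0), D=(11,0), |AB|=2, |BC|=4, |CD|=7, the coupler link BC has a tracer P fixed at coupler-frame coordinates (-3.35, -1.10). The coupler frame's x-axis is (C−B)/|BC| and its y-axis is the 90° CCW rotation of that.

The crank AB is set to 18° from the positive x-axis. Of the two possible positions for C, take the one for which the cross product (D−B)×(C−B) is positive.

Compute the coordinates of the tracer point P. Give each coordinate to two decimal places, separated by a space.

0.19 -2.46

A=(0,0), D=(11.00,0)
B = A + 2.00·(cos18°, sin18°) = (1.9021, 0.6180)
|BD| = 9.1189
circle(B,4.00) ∩ circle(D,7.00): a=2.7500, h=2.9047
  candidates: C₊=(4.8426,3.3297) cross=26.488; C₋=(4.4489,-2.4664) cross=-26.488
  mode + wants cross > 0 → take C=(4.8426,3.3297) (cross=26.488)
ex = (C−B)/|BC| = (0.7351,0.6779); ey = (-0.6779,0.7351)
P = B + -3.35·ex + -1.10·ey = (0.1851,-2.4617)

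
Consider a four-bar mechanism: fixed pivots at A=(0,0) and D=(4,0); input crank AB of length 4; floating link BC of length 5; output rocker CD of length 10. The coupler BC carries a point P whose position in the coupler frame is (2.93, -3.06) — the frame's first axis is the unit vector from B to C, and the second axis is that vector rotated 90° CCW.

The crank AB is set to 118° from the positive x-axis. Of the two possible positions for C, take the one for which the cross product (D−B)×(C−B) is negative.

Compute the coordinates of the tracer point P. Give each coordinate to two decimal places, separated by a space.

-6.03 4.36

A=(0,0), D=(4.00,0)
B = A + 4.00·(cos118°, sin118°) = (-1.8779, 3.5318)
|BD| = 6.8573
circle(B,5.00) ∩ circle(D,10.00): a=-2.0399, h=4.5649
  candidates: C₊=(-1.2753,8.4953) cross=31.303; C₋=(-5.9776,0.6695) cross=-31.303
  mode - wants cross < 0 → take C=(-5.9776,0.6695) (cross=-31.303)
ex = (C−B)/|BC| = (-0.8199,-0.5725); ey = (0.5725,-0.8199)
P = B + 2.93·ex + -3.06·ey = (-6.0320,4.3635)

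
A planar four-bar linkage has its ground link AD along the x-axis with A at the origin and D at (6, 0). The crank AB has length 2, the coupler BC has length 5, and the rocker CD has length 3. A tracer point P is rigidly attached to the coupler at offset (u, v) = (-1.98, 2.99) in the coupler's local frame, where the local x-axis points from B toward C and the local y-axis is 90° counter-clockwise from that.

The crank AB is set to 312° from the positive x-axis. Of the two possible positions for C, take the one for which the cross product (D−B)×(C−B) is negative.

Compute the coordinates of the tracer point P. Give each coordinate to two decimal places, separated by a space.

A=(0,0), D=(6.00,0)
B = A + 2.00·(cos312°, sin312°) = (1.3383, -1.4863)
|BD| = 4.8929
circle(B,5.00) ∩ circle(D,3.00): a=4.0815, h=2.8882
  candidates: C₊=(4.3496,2.5052) cross=14.132; C₋=(6.1042,-2.9982) cross=-14.132
  mode - wants cross < 0 → take C=(6.1042,-2.9982) (cross=-14.132)
ex = (C−B)/|BC| = (0.9532,-0.3024); ey = (0.3024,0.9532)
P = B + -1.98·ex + 2.99·ey = (0.3551,1.9625)

0.36 1.96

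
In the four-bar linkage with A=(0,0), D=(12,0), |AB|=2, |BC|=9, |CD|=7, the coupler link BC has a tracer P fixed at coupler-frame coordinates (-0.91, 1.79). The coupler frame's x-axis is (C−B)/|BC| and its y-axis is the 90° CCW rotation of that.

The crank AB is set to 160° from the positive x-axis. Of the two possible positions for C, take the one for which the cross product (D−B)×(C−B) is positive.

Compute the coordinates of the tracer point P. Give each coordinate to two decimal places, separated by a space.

-3.42 1.98

A=(0,0), D=(12.00,0)
B = A + 2.00·(cos160°, sin160°) = (-1.8794, 0.6840)
|BD| = 13.8962
circle(B,9.00) ∩ circle(D,7.00): a=8.0995, h=3.9240
  candidates: C₊=(6.4035,4.2046) cross=54.529; C₋=(6.0171,-3.6339) cross=-54.529
  mode + wants cross > 0 → take C=(6.4035,4.2046) (cross=54.529)
ex = (C−B)/|BC| = (0.9203,0.3912); ey = (-0.3912,0.9203)
P = B + -0.91·ex + 1.79·ey = (-3.4171,1.9754)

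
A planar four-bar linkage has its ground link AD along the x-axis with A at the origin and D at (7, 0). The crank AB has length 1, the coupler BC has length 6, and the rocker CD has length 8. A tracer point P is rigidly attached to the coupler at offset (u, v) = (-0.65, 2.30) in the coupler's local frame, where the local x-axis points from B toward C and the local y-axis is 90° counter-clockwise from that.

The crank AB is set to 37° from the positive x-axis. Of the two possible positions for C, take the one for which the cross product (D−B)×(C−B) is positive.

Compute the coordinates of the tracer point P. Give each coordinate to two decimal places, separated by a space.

-1.59 0.52

A=(0,0), D=(7.00,0)
B = A + 1.00·(cos37°, sin37°) = (0.7986, 0.6018)
|BD| = 6.2305
circle(B,6.00) ∩ circle(D,8.00): a=0.8682, h=5.9368
  candidates: C₊=(2.2363,6.4270) cross=36.990; C₋=(1.0894,-5.3911) cross=-36.990
  mode + wants cross > 0 → take C=(2.2363,6.4270) (cross=36.990)
ex = (C−B)/|BC| = (0.2396,0.9709); ey = (-0.9709,0.2396)
P = B + -0.65·ex + 2.30·ey = (-1.5901,0.5218)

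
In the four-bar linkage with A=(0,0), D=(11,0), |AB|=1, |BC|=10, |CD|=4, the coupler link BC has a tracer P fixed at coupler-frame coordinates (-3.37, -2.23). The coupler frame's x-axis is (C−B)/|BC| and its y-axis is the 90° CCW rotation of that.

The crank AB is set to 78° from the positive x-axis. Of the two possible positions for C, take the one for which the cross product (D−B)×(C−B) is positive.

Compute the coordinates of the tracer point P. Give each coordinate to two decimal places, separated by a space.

A=(0,0), D=(11.00,0)
B = A + 1.00·(cos78°, sin78°) = (0.2079, 0.9781)
|BD| = 10.8363
circle(B,10.00) ∩ circle(D,4.00): a=9.2940, h=3.6907
  candidates: C₊=(9.7971,3.8149) cross=39.994; C₋=(9.1308,-3.5364) cross=-39.994
  mode + wants cross > 0 → take C=(9.7971,3.8149) (cross=39.994)
ex = (C−B)/|BC| = (0.9589,0.2837); ey = (-0.2837,0.9589)
P = B + -3.37·ex + -2.23·ey = (-2.3911,-2.1162)

-2.39 -2.12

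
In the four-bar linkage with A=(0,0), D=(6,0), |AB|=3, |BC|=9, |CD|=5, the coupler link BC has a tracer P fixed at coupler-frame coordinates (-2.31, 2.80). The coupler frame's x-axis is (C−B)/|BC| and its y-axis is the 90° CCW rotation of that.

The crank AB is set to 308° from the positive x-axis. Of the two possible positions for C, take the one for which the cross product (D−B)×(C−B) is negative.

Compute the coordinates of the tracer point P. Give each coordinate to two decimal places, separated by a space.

-0.75 0.18

A=(0,0), D=(6.00,0)
B = A + 3.00·(cos308°, sin308°) = (1.8470, -2.3640)
|BD| = 4.7787
circle(B,9.00) ∩ circle(D,5.00): a=8.2487, h=3.5999
  candidates: C₊=(7.2347,4.8451) cross=17.203; C₋=(10.7965,-1.4120) cross=-17.203
  mode - wants cross < 0 → take C=(10.7965,-1.4120) (cross=-17.203)
ex = (C−B)/|BC| = (0.9944,0.1058); ey = (-0.1058,0.9944)
P = B + -2.31·ex + 2.80·ey = (-0.7462,0.1759)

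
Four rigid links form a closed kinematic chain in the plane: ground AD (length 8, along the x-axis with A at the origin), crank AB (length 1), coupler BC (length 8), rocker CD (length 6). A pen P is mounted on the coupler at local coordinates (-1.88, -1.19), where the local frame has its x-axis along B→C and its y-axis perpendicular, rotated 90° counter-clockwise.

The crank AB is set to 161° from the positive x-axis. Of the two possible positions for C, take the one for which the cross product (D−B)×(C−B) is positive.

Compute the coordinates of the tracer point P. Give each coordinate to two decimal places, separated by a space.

A=(0,0), D=(8.00,0)
B = A + 1.00·(cos161°, sin161°) = (-0.9455, 0.3256)
|BD| = 8.9514
circle(B,8.00) ∩ circle(D,6.00): a=6.0397, h=5.2461
  candidates: C₊=(5.2810,5.3486) cross=46.960; C₋=(4.8994,-5.1368) cross=-46.960
  mode + wants cross > 0 → take C=(5.2810,5.3486) (cross=46.960)
ex = (C−B)/|BC| = (0.7783,0.6279); ey = (-0.6279,0.7783)
P = B + -1.88·ex + -1.19·ey = (-1.6616,-1.7810)

-1.66 -1.78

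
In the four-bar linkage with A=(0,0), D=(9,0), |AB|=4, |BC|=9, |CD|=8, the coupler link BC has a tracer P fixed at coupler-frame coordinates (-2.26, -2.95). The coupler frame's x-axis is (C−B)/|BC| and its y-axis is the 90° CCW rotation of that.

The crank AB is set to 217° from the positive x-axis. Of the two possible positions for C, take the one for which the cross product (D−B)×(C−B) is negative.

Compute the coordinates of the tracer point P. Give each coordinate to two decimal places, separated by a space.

A=(0,0), D=(9.00,0)
B = A + 4.00·(cos217°, sin217°) = (-3.1945, -2.4073)
|BD| = 12.4299
circle(B,9.00) ∩ circle(D,8.00): a=6.8988, h=5.7799
  candidates: C₊=(2.4542,4.5993) cross=71.843; C₋=(4.6930,-6.7416) cross=-71.843
  mode - wants cross < 0 → take C=(4.6930,-6.7416) (cross=-71.843)
ex = (C−B)/|BC| = (0.8764,-0.4816); ey = (0.4816,0.8764)
P = B + -2.26·ex + -2.95·ey = (-6.5959,-3.9042)

-6.60 -3.90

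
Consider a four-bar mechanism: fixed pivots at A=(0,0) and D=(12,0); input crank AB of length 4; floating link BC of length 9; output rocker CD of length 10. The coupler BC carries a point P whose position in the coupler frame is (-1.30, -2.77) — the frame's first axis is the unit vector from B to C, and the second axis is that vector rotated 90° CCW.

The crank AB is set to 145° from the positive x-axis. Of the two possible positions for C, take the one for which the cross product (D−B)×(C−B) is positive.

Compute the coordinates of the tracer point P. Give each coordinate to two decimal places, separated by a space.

A=(0,0), D=(12.00,0)
B = A + 4.00·(cos145°, sin145°) = (-3.2766, 2.2943)
|BD| = 15.4479
circle(B,9.00) ∩ circle(D,10.00): a=7.1090, h=5.5193
  candidates: C₊=(4.5733,6.6965) cross=85.261; C₋=(2.9338,-4.2196) cross=-85.261
  mode + wants cross > 0 → take C=(4.5733,6.6965) (cross=85.261)
ex = (C−B)/|BC| = (0.8722,0.4891); ey = (-0.4891,0.8722)
P = B + -1.30·ex + -2.77·ey = (-3.0556,-0.7576)

-3.06 -0.76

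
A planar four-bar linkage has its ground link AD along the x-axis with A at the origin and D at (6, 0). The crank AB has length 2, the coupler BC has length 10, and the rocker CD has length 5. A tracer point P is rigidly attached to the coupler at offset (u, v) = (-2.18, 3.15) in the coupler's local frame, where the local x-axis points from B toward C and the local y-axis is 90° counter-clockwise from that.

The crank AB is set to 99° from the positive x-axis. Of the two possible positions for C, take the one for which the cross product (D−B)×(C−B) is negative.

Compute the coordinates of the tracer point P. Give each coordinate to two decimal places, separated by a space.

A=(0,0), D=(6.00,0)
B = A + 2.00·(cos99°, sin99°) = (-0.3129, 1.9754)
|BD| = 6.6147
circle(B,10.00) ∩ circle(D,5.00): a=8.9765, h=4.4070
  candidates: C₊=(9.5701,3.5006) cross=29.151; C₋=(6.9380,-4.9112) cross=-29.151
  mode - wants cross < 0 → take C=(6.9380,-4.9112) (cross=-29.151)
ex = (C−B)/|BC| = (0.7251,-0.6887); ey = (0.6887,0.7251)
P = B + -2.18·ex + 3.15·ey = (0.2757,5.7607)

0.28 5.76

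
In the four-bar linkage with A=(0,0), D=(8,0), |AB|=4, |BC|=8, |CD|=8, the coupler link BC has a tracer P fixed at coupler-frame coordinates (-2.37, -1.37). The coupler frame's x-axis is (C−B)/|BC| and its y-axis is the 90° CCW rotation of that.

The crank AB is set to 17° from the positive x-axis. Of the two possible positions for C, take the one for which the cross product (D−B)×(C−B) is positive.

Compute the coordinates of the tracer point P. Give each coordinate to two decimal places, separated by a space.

3.76 -1.57

A=(0,0), D=(8.00,0)
B = A + 4.00·(cos17°, sin17°) = (3.8252, 1.1695)
|BD| = 4.3355
circle(B,8.00) ∩ circle(D,8.00): a=2.1677, h=7.7007
  candidates: C₊=(7.9899,8.0000) cross=33.386; C₋=(3.8354,-6.8305) cross=-33.386
  mode + wants cross > 0 → take C=(7.9899,8.0000) (cross=33.386)
ex = (C−B)/|BC| = (0.5206,0.8538); ey = (-0.8538,0.5206)
P = B + -2.37·ex + -1.37·ey = (3.7612,-1.5672)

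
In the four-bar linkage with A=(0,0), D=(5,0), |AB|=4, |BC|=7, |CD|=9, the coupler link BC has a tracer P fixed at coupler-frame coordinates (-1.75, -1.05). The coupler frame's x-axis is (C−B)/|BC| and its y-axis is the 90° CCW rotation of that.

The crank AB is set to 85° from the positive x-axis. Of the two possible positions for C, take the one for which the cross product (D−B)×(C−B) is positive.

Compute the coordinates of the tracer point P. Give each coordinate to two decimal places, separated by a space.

-0.12 2.00

A=(0,0), D=(5.00,0)
B = A + 4.00·(cos85°, sin85°) = (0.3486, 3.9848)
|BD| = 6.1248
circle(B,7.00) ∩ circle(D,9.00): a=0.4501, h=6.9855
  candidates: C₊=(5.2352,8.9969) cross=42.785; C₋=(-3.8543,-1.6131) cross=-42.785
  mode + wants cross > 0 → take C=(5.2352,8.9969) (cross=42.785)
ex = (C−B)/|BC| = (0.6981,0.7160); ey = (-0.7160,0.6981)
P = B + -1.75·ex + -1.05·ey = (-0.1212,1.9988)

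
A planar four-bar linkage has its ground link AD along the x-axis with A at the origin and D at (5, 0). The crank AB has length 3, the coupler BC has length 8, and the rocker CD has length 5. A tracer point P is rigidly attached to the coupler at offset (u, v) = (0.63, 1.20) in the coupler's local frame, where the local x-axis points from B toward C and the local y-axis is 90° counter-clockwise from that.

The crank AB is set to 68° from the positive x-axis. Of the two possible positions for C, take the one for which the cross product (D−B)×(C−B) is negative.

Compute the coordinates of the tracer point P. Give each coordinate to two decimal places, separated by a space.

A=(0,0), D=(5.00,0)
B = A + 3.00·(cos68°, sin68°) = (1.1238, 2.7816)
|BD| = 4.7709
circle(B,8.00) ∩ circle(D,5.00): a=6.4727, h=4.7015
  candidates: C₊=(9.1237,2.8276) cross=22.430; C₋=(3.6416,-4.8119) cross=-22.430
  mode - wants cross < 0 → take C=(3.6416,-4.8119) (cross=-22.430)
ex = (C−B)/|BC| = (0.3147,-0.9492); ey = (0.9492,0.3147)
P = B + 0.63·ex + 1.20·ey = (2.4611,2.5612)

2.46 2.56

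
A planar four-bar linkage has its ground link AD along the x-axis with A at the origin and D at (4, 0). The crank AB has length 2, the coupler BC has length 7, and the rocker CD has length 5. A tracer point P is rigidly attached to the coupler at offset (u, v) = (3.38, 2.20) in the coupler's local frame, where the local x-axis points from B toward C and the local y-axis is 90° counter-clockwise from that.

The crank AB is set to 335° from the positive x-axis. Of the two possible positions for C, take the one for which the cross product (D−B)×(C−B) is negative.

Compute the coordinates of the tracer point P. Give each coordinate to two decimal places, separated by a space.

5.37 1.06

A=(0,0), D=(4.00,0)
B = A + 2.00·(cos335°, sin335°) = (1.8126, -0.8452)
|BD| = 2.3450
circle(B,7.00) ∩ circle(D,5.00): a=6.2898, h=3.0723
  candidates: C₊=(6.5722,4.2876) cross=7.205; C₋=(8.7870,-1.4439) cross=-7.205
  mode - wants cross < 0 → take C=(8.7870,-1.4439) (cross=-7.205)
ex = (C−B)/|BC| = (0.9963,-0.0855); ey = (0.0855,0.9963)
P = B + 3.38·ex + 2.20·ey = (5.3684,1.0576)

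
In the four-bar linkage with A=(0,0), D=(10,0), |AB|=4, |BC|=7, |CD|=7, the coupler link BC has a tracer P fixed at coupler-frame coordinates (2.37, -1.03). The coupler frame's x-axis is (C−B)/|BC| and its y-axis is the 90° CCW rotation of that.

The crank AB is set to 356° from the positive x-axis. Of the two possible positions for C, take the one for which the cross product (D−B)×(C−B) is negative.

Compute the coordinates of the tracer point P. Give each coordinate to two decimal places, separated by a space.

A=(0,0), D=(10.00,0)
B = A + 4.00·(cos356°, sin356°) = (3.9903, -0.2790)
|BD| = 6.0162
circle(B,7.00) ∩ circle(D,7.00): a=3.0081, h=6.3207
  candidates: C₊=(6.7020,6.1744) cross=38.027; C₋=(7.2883,-6.4534) cross=-38.027
  mode - wants cross < 0 → take C=(7.2883,-6.4534) (cross=-38.027)
ex = (C−B)/|BC| = (0.4711,-0.8821); ey = (0.8821,0.4711)
P = B + 2.37·ex + -1.03·ey = (4.1984,-2.8548)

4.20 -2.85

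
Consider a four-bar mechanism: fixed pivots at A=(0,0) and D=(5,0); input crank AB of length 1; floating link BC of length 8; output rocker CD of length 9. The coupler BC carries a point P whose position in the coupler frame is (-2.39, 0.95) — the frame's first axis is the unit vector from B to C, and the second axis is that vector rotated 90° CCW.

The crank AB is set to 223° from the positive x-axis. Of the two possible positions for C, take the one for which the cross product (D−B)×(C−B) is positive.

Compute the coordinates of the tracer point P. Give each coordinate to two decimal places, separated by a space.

-1.82 -3.01

A=(0,0), D=(5.00,0)
B = A + 1.00·(cos223°, sin223°) = (-0.7314, -0.6820)
|BD| = 5.7718
circle(B,8.00) ∩ circle(D,9.00): a=1.4132, h=7.8742
  candidates: C₊=(-0.2585,7.3040) cross=45.448; C₋=(1.6024,-8.3340) cross=-45.448
  mode + wants cross > 0 → take C=(-0.2585,7.3040) (cross=45.448)
ex = (C−B)/|BC| = (0.0591,0.9983); ey = (-0.9983,0.0591)
P = B + -2.39·ex + 0.95·ey = (-1.8210,-3.0117)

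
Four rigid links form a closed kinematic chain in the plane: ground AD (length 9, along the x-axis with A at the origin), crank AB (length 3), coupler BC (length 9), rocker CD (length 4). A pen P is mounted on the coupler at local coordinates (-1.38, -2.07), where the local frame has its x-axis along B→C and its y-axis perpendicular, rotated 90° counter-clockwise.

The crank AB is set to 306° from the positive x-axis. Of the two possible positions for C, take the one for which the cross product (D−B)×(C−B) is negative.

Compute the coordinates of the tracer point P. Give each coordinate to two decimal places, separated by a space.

A=(0,0), D=(9.00,0)
B = A + 3.00·(cos306°, sin306°) = (1.7634, -2.4271)
|BD| = 7.6328
circle(B,9.00) ∩ circle(D,4.00): a=8.0743, h=3.9756
  candidates: C₊=(8.1545,3.9096) cross=30.345; C₋=(10.6828,-3.6288) cross=-30.345
  mode - wants cross < 0 → take C=(10.6828,-3.6288) (cross=-30.345)
ex = (C−B)/|BC| = (0.9910,-0.1335); ey = (0.1335,0.9910)
P = B + -1.38·ex + -2.07·ey = (0.1193,-4.2942)

0.12 -4.29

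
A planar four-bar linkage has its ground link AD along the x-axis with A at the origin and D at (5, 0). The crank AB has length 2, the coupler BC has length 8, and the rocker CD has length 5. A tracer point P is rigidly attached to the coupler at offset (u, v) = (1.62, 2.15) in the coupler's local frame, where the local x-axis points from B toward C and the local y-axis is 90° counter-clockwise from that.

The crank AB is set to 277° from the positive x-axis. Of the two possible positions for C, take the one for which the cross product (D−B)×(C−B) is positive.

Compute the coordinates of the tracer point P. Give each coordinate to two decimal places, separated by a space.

-0.81 0.49

A=(0,0), D=(5.00,0)
B = A + 2.00·(cos277°, sin277°) = (0.2437, -1.9851)
|BD| = 5.1539
circle(B,8.00) ∩ circle(D,5.00): a=6.3605, h=4.8522
  candidates: C₊=(4.2446,4.9426) cross=25.008; C₋=(7.9824,-4.0131) cross=-25.008
  mode + wants cross > 0 → take C=(4.2446,4.9426) (cross=25.008)
ex = (C−B)/|BC| = (0.5001,0.8660); ey = (-0.8660,0.5001)
P = B + 1.62·ex + 2.15·ey = (-0.8079,0.4930)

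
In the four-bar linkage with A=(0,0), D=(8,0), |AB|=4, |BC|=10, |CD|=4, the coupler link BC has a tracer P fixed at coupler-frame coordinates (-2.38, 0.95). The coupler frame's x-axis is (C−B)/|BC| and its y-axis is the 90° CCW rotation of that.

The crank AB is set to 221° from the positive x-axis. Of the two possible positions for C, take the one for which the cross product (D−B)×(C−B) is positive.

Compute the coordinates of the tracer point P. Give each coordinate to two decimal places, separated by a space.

A=(0,0), D=(8.00,0)
B = A + 4.00·(cos221°, sin221°) = (-3.0188, -2.6242)
|BD| = 11.3270
circle(B,10.00) ∩ circle(D,4.00): a=9.3715, h=3.4894
  candidates: C₊=(5.2892,2.9414) cross=39.524; C₋=(6.9061,-3.8475) cross=-39.524
  mode + wants cross > 0 → take C=(5.2892,2.9414) (cross=39.524)
ex = (C−B)/|BC| = (0.8308,0.5566); ey = (-0.5566,0.8308)
P = B + -2.38·ex + 0.95·ey = (-5.5249,-3.1596)

-5.52 -3.16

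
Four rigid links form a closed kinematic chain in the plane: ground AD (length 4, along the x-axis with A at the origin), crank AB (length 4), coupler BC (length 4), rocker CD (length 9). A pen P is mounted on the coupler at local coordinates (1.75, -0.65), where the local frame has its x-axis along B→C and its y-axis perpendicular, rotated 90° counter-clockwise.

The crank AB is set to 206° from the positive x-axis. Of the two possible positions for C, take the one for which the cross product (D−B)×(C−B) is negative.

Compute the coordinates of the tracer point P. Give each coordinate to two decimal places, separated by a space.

A=(0,0), D=(4.00,0)
B = A + 4.00·(cos206°, sin206°) = (-3.5952, -1.7535)
|BD| = 7.7950
circle(B,4.00) ∩ circle(D,9.00): a=-0.2719, h=3.9907
  candidates: C₊=(-4.7578,2.0738) cross=31.108; C₋=(-2.9624,-5.7031) cross=-31.108
  mode - wants cross < 0 → take C=(-2.9624,-5.7031) (cross=-31.108)
ex = (C−B)/|BC| = (0.1582,-0.9874); ey = (0.9874,0.1582)
P = B + 1.75·ex + -0.65·ey = (-3.9601,-3.5843)

-3.96 -3.58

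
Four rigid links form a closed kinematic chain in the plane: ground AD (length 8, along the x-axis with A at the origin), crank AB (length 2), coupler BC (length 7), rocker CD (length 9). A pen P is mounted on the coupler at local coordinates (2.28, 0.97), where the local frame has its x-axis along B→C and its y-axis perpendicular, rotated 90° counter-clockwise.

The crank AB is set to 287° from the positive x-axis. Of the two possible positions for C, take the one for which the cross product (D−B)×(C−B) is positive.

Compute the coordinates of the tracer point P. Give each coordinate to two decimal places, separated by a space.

A=(0,0), D=(8.00,0)
B = A + 2.00·(cos287°, sin287°) = (0.5847, -1.9126)
|BD| = 7.6579
circle(B,7.00) ∩ circle(D,9.00): a=1.7396, h=6.7804
  candidates: C₊=(0.5758,5.0874) cross=51.924; C₋=(3.9627,-8.0436) cross=-51.924
  mode + wants cross > 0 → take C=(0.5758,5.0874) (cross=51.924)
ex = (C−B)/|BC| = (-0.0013,1.0000); ey = (-1.0000,-0.0013)
P = B + 2.28·ex + 0.97·ey = (-0.3882,0.3662)

-0.39 0.37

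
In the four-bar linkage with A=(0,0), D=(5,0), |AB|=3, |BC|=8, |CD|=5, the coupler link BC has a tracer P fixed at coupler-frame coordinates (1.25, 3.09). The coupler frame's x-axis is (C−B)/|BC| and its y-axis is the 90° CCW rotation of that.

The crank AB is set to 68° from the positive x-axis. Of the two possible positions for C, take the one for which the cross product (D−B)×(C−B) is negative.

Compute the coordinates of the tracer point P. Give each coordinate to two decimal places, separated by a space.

A=(0,0), D=(5.00,0)
B = A + 3.00·(cos68°, sin68°) = (1.1238, 2.7816)
|BD| = 4.7709
circle(B,8.00) ∩ circle(D,5.00): a=6.4727, h=4.7015
  candidates: C₊=(9.1237,2.8276) cross=22.430; C₋=(3.6416,-4.8119) cross=-22.430
  mode - wants cross < 0 → take C=(3.6416,-4.8119) (cross=-22.430)
ex = (C−B)/|BC| = (0.3147,-0.9492); ey = (0.9492,0.3147)
P = B + 1.25·ex + 3.09·ey = (4.4502,2.5676)

4.45 2.57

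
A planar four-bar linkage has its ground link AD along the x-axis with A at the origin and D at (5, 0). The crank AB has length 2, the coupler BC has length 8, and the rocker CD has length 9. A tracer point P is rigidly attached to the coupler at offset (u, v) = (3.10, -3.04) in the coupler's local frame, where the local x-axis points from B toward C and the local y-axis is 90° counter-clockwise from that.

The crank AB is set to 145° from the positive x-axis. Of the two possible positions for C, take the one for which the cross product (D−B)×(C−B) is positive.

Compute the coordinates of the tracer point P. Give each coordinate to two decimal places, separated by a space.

A=(0,0), D=(5.00,0)
B = A + 2.00·(cos145°, sin145°) = (-1.6383, 1.1472)
|BD| = 6.7367
circle(B,8.00) ∩ circle(D,9.00): a=2.1066, h=7.7177
  candidates: C₊=(1.7517,8.3934) cross=51.991; C₋=(-0.8767,-6.8165) cross=-51.991
  mode + wants cross > 0 → take C=(1.7517,8.3934) (cross=51.991)
ex = (C−B)/|BC| = (0.4238,0.9058); ey = (-0.9058,0.4238)
P = B + 3.10·ex + -3.04·ey = (2.4289,2.6669)

2.43 2.67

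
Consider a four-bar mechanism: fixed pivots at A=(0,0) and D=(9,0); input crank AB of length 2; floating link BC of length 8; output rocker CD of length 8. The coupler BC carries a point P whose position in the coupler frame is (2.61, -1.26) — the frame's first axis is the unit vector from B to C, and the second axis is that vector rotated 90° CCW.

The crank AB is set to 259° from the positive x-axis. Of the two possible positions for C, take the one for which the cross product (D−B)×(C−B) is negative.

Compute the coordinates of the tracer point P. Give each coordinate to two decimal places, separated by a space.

A=(0,0), D=(9.00,0)
B = A + 2.00·(cos259°, sin259°) = (-0.3816, -1.9633)
|BD| = 9.5848
circle(B,8.00) ∩ circle(D,8.00): a=4.7924, h=6.4057
  candidates: C₊=(2.9971,5.2882) cross=61.397; C₋=(5.6213,-7.2515) cross=-61.397
  mode - wants cross < 0 → take C=(5.6213,-7.2515) (cross=-61.397)
ex = (C−B)/|BC| = (0.7504,-0.6610); ey = (0.6610,0.7504)
P = B + 2.61·ex + -1.26·ey = (0.7439,-4.6340)

0.74 -4.63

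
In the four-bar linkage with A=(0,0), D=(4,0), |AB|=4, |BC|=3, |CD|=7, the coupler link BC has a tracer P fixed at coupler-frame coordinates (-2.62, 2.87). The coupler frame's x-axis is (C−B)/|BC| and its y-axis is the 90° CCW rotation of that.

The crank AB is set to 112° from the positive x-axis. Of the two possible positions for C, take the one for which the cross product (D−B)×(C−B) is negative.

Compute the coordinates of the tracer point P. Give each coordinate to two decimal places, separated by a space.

2.27 4.66

A=(0,0), D=(4.00,0)
B = A + 4.00·(cos112°, sin112°) = (-1.4984, 3.7087)
|BD| = 6.6323
circle(B,3.00) ∩ circle(D,7.00): a=0.3006, h=2.9849
  candidates: C₊=(0.4199,6.0152) cross=19.797; C₋=(-2.9183,1.0660) cross=-19.797
  mode - wants cross < 0 → take C=(-2.9183,1.0660) (cross=-19.797)
ex = (C−B)/|BC| = (-0.4733,-0.8809); ey = (0.8809,-0.4733)
P = B + -2.62·ex + 2.87·ey = (2.2698,4.6583)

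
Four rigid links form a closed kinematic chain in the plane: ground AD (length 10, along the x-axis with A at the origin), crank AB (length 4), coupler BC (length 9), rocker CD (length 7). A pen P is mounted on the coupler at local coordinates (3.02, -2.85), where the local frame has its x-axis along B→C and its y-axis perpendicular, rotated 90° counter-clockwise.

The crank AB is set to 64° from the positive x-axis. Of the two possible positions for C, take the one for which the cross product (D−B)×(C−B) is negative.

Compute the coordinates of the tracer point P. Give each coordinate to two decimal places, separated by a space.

A=(0,0), D=(10.00,0)
B = A + 4.00·(cos64°, sin64°) = (1.7535, 3.5952)
|BD| = 8.9961
circle(B,9.00) ∩ circle(D,7.00): a=6.2766, h=6.4501
  candidates: C₊=(10.0848,6.9995) cross=58.026; C₋=(4.9294,-4.8258) cross=-58.026
  mode - wants cross < 0 → take C=(4.9294,-4.8258) (cross=-58.026)
ex = (C−B)/|BC| = (0.3529,-0.9357); ey = (0.9357,0.3529)
P = B + 3.02·ex + -2.85·ey = (0.1525,-0.2362)

0.15 -0.24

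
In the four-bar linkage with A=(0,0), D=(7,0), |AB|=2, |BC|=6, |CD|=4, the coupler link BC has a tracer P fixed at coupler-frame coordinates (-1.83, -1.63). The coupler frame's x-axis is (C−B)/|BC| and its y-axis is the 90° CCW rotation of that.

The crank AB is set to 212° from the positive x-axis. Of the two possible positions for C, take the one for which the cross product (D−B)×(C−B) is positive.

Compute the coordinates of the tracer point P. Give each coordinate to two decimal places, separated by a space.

-2.47 -3.39

A=(0,0), D=(7.00,0)
B = A + 2.00·(cos212°, sin212°) = (-1.6961, -1.0598)
|BD| = 8.7604
circle(B,6.00) ∩ circle(D,4.00): a=5.5217, h=2.3475
  candidates: C₊=(3.5011,1.9384) cross=20.565; C₋=(4.0691,-2.7221) cross=-20.565
  mode + wants cross > 0 → take C=(3.5011,1.9384) (cross=20.565)
ex = (C−B)/|BC| = (0.8662,0.4997); ey = (-0.4997,0.8662)
P = B + -1.83·ex + -1.63·ey = (-2.4667,-3.3862)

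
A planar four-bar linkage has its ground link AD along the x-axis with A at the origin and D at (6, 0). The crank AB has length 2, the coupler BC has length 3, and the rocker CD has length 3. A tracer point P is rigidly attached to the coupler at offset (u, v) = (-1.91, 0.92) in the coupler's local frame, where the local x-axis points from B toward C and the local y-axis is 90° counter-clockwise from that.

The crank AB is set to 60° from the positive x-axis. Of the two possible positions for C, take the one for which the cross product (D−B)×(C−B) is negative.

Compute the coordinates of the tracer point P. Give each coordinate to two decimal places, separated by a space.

0.38 3.76

A=(0,0), D=(6.00,0)
B = A + 2.00·(cos60°, sin60°) = (1.0000, 1.7321)
|BD| = 5.2915
circle(B,3.00) ∩ circle(D,3.00): a=2.6458, h=1.4142
  candidates: C₊=(3.9629,2.2023) cross=7.483; C₋=(3.0371,-0.4703) cross=-7.483
  mode - wants cross < 0 → take C=(3.0371,-0.4703) (cross=-7.483)
ex = (C−B)/|BC| = (0.6790,-0.7341); ey = (0.7341,0.6790)
P = B + -1.91·ex + 0.92·ey = (0.3784,3.7589)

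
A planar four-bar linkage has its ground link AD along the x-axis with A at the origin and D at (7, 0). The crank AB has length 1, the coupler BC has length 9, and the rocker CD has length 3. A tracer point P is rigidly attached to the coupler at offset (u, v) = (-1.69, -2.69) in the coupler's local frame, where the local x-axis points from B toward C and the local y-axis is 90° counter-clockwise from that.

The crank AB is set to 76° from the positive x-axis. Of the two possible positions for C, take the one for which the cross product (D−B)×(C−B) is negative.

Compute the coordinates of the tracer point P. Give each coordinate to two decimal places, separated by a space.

-2.38 -0.83

A=(0,0), D=(7.00,0)
B = A + 1.00·(cos76°, sin76°) = (0.2419, 0.9703)
|BD| = 6.8274
circle(B,9.00) ∩ circle(D,3.00): a=8.6866, h=2.3544
  candidates: C₊=(9.1749,2.0663) cross=16.075; C₋=(8.5057,-2.5948) cross=-16.075
  mode - wants cross < 0 → take C=(8.5057,-2.5948) (cross=-16.075)
ex = (C−B)/|BC| = (0.9182,-0.3961); ey = (0.3961,0.9182)
P = B + -1.69·ex + -2.69·ey = (-2.3754,-0.8302)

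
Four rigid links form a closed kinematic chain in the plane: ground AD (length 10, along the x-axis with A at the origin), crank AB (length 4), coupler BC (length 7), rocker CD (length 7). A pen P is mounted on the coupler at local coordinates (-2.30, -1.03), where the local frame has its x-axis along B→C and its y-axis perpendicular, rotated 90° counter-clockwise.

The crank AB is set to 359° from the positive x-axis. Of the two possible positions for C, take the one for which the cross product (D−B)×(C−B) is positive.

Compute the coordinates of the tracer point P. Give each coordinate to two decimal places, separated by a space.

A=(0,0), D=(10.00,0)
B = A + 4.00·(cos359°, sin359°) = (3.9994, -0.0698)
|BD| = 6.0010
circle(B,7.00) ∩ circle(D,7.00): a=3.0005, h=6.3243
  candidates: C₊=(6.9261,6.2890) cross=37.952; C₋=(7.0733,-6.3588) cross=-37.952
  mode + wants cross > 0 → take C=(6.9261,6.2890) (cross=37.952)
ex = (C−B)/|BC| = (0.4181,0.9084); ey = (-0.9084,0.4181)
P = B + -2.30·ex + -1.03·ey = (3.9734,-2.5898)

3.97 -2.59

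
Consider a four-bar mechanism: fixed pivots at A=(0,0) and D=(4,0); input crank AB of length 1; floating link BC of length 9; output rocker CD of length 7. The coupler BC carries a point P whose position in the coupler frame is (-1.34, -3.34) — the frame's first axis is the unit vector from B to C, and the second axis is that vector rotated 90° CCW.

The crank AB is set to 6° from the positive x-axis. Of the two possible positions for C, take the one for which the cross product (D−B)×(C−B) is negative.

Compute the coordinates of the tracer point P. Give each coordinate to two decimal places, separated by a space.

A=(0,0), D=(4.00,0)
B = A + 1.00·(cos6°, sin6°) = (0.9945, 0.1045)
|BD| = 3.0073
circle(B,9.00) ∩ circle(D,7.00): a=6.8240, h=5.8679
  candidates: C₊=(8.0184,5.7317) cross=17.647; C₋=(7.6105,-5.9970) cross=-17.647
  mode - wants cross < 0 → take C=(7.6105,-5.9970) (cross=-17.647)
ex = (C−B)/|BC| = (0.7351,-0.6780); ey = (0.6780,0.7351)
P = B + -1.34·ex + -3.34·ey = (-2.2549,-1.4423)

-2.25 -1.44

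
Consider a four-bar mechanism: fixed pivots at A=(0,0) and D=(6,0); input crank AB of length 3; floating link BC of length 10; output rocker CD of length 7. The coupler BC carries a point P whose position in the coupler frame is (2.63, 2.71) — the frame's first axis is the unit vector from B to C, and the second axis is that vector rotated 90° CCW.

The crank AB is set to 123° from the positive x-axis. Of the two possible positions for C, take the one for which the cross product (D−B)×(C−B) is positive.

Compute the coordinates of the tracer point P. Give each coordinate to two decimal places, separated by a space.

-0.44 6.10

A=(0,0), D=(6.00,0)
B = A + 3.00·(cos123°, sin123°) = (-1.6339, 2.5160)
|BD| = 8.0378
circle(B,10.00) ∩ circle(D,7.00): a=7.1914, h=6.9486
  candidates: C₊=(7.3712,6.8644) cross=55.852; C₋=(3.0210,-6.3345) cross=-55.852
  mode + wants cross > 0 → take C=(7.3712,6.8644) (cross=55.852)
ex = (C−B)/|BC| = (0.9005,0.4348); ey = (-0.4348,0.9005)
P = B + 2.63·ex + 2.71·ey = (-0.4440,6.1000)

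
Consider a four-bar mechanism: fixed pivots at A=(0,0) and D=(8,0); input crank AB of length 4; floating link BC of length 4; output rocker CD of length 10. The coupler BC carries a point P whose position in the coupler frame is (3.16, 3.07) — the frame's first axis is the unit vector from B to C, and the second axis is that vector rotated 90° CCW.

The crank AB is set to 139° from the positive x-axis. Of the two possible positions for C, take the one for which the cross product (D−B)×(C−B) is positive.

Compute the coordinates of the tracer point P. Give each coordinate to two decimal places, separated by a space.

A=(0,0), D=(8.00,0)
B = A + 4.00·(cos139°, sin139°) = (-3.0188, 2.6242)
|BD| = 11.3270
circle(B,4.00) ∩ circle(D,10.00): a=1.9556, h=3.4894
  candidates: C₊=(-0.3081,5.5656) cross=39.524; C₋=(-1.9249,-1.2233) cross=-39.524
  mode + wants cross > 0 → take C=(-0.3081,5.5656) (cross=39.524)
ex = (C−B)/|BC| = (0.6777,0.7353); ey = (-0.7353,0.6777)
P = B + 3.16·ex + 3.07·ey = (-3.1348,7.0284)

-3.13 7.03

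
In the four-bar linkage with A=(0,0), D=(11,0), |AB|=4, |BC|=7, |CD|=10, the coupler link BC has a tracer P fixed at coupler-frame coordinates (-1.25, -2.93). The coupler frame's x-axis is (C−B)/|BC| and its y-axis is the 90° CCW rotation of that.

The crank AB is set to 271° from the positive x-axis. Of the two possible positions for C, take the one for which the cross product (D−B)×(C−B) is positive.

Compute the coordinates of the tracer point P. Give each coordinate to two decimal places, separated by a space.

2.70 -5.79

A=(0,0), D=(11.00,0)
B = A + 4.00·(cos271°, sin271°) = (0.0698, -3.9994)
|BD| = 11.6389
circle(B,7.00) ∩ circle(D,10.00): a=3.6285, h=5.9861
  candidates: C₊=(1.4204,2.8691) cross=69.672; C₋=(5.5344,-8.3742) cross=-69.672
  mode + wants cross > 0 → take C=(1.4204,2.8691) (cross=69.672)
ex = (C−B)/|BC| = (0.1929,0.9812); ey = (-0.9812,0.1929)
P = B + -1.25·ex + -2.93·ey = (2.7036,-5.7912)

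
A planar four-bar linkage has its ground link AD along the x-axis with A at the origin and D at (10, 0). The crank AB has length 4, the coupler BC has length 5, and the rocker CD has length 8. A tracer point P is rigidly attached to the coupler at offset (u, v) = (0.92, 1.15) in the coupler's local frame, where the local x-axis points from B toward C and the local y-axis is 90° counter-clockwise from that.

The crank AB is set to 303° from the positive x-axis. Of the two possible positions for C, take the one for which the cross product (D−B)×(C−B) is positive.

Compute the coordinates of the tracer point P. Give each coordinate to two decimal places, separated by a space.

1.03 -2.44

A=(0,0), D=(10.00,0)
B = A + 4.00·(cos303°, sin303°) = (2.1786, -3.3547)
|BD| = 8.5105
circle(B,5.00) ∩ circle(D,8.00): a=1.9640, h=4.5981
  candidates: C₊=(2.1710,1.6453) cross=39.132; C₋=(5.7960,-6.8064) cross=-39.132
  mode + wants cross > 0 → take C=(2.1710,1.6453) (cross=39.132)
ex = (C−B)/|BC| = (-0.0015,1.0000); ey = (-1.0000,-0.0015)
P = B + 0.92·ex + 1.15·ey = (1.0272,-2.4364)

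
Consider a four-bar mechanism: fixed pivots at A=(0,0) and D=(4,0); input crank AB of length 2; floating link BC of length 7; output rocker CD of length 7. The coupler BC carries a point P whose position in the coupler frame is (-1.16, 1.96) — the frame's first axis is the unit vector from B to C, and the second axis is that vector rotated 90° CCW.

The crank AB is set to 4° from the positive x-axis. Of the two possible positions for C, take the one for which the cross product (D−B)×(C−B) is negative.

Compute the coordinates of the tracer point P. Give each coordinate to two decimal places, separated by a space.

A=(0,0), D=(4.00,0)
B = A + 2.00·(cos4°, sin4°) = (1.9951, 0.1395)
|BD| = 2.0097
circle(B,7.00) ∩ circle(D,7.00): a=1.0049, h=6.9275
  candidates: C₊=(3.4785,6.9805) cross=13.922; C₋=(2.5167,-6.8410) cross=-13.922
  mode - wants cross < 0 → take C=(2.5167,-6.8410) (cross=-13.922)
ex = (C−B)/|BC| = (0.0745,-0.9972); ey = (0.9972,0.0745)
P = B + -1.16·ex + 1.96·ey = (3.8633,1.4423)

3.86 1.44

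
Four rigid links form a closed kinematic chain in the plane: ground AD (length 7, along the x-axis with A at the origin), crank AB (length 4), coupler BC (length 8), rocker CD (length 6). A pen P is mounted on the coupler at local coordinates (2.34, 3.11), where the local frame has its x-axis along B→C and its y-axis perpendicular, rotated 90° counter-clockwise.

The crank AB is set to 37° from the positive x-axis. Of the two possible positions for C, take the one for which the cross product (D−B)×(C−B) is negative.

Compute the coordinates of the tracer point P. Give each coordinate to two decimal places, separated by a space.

A=(0,0), D=(7.00,0)
B = A + 4.00·(cos37°, sin37°) = (3.1945, 2.4073)
|BD| = 4.5029
circle(B,8.00) ∩ circle(D,6.00): a=5.3606, h=5.9384
  candidates: C₊=(10.8994,4.5601) cross=26.740; C₋=(4.5501,-5.4771) cross=-26.740
  mode - wants cross < 0 → take C=(4.5501,-5.4771) (cross=-26.740)
ex = (C−B)/|BC| = (0.1694,-0.9855); ey = (0.9855,0.1694)
P = B + 2.34·ex + 3.11·ey = (6.6561,0.6281)

6.66 0.63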